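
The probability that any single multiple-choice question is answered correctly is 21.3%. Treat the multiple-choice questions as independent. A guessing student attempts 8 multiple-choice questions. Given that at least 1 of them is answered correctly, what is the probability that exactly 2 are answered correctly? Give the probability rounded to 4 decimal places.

0.3539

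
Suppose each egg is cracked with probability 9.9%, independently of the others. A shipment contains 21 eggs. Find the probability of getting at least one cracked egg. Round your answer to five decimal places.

P(at least one) = 1 − P(none) = 1 − (1 − 0.099)^21
= 1 − 0.1120007 = 0.8879993

0.88800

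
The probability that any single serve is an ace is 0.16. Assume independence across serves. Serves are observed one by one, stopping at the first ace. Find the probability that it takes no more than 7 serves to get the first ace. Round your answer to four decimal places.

0.7049

Y = number of serves to the first success; geometric, p = 0.16.
P(Y ≤ 7) = 1 − (1−p)^7 = 1 − 0.295090 = 0.704910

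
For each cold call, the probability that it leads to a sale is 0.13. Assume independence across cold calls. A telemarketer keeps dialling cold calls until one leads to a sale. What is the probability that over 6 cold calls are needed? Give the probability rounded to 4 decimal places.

Y = number of cold calls to the first success; geometric, p = 0.13.
P(Y > 6) = P(first 6 all fail) = (1−p)^6 = 0.433626

0.4336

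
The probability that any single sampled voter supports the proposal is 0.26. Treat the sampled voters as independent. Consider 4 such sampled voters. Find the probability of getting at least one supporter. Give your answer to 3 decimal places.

0.700

P(at least one) = 1 − P(none) = 1 − (1 − 0.26)^4
= 1 − 0.29987 = 0.70013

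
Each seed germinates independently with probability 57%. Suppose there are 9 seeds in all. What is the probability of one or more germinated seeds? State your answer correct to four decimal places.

0.9995

P(at least one) = 1 − P(none) = 1 − (1 − 0.57)^9
= 1 − 0.000503 = 0.999497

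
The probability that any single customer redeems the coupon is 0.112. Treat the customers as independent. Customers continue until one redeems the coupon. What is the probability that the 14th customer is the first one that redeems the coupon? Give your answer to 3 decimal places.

0.024

Geometric (trials to first success), p = 0.112.
P(Y = 14) = (1−p)^13 · p = 0.21349 · 0.112 = 0.02391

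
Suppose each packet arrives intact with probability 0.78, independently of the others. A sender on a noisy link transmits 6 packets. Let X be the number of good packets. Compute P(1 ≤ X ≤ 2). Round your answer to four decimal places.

X ~ Binomial(6, 0.78); P(1 ≤ X ≤ 2) = Σ C(6,k) p^k (1−p)^(6−k) over k:
  k=1: C(6,1)·0.78^1·0.22^5 = 0.002412
  k=2: C(6,2)·0.78^2·0.22^4 = 0.021378
Total = 0.023790

0.0238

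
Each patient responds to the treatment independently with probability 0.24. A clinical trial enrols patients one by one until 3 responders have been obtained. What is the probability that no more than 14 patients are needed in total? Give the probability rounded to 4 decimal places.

Finishing within 14 patients ⇔ at least 3 successes in the first 14. With X ~ Binomial(14, 0.24), P(Y ≤ 14) = 1 − P(X ≤ 2).
  k=0: C(14,0)·0.24^0·0.76^14 = 0.021448
  k=1: C(14,1)·0.24^1·0.76^13 = 0.094823
  k=2: C(14,2)·0.24^2·0.76^12 = 0.194638
1 − 0.310909 = 0.689091

0.6891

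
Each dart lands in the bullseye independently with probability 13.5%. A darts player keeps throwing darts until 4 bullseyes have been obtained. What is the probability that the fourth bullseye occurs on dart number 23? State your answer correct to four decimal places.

0.0325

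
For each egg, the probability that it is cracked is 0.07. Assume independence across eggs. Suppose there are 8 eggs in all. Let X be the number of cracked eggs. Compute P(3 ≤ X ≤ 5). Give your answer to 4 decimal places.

X ~ Binomial(8, 0.07); P(3 ≤ X ≤ 5) = Σ C(8,k) p^k (1−p)^(8−k) over k:
  k=3: C(8,3)·0.07^3·0.93^5 = 0.013363
  k=4: C(8,4)·0.07^4·0.93^4 = 0.001257
  k=5: C(8,5)·0.07^5·0.93^3 = 0.000076
Total = 0.014696

0.0147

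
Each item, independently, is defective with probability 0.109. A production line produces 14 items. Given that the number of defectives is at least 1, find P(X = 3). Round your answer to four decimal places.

0.1653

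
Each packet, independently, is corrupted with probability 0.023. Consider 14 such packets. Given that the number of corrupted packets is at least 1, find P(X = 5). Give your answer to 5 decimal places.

X ~ Binomial(14, 0.023). Want P(X=5 | X≥1) = P(X=5) / P(X≥1).
P(X=5) = C(14,5)·0.023^5·0.977^9 = 0.0000105
P(X≥1) = 1 − 0.7219779 = 0.2780221
Ratio = 0.0000105 / 0.2780221 = 0.0000376

0.00004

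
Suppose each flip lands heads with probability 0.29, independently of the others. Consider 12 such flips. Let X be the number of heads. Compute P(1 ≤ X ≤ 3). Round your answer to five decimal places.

0.50712

X ~ Binomial(12, 0.29); P(1 ≤ X ≤ 3) = Σ C(12,k) p^k (1−p)^(12−k) over k:
  k=1: C(12,1)·0.29^1·0.71^11 = 0.0804306
  k=2: C(12,2)·0.29^2·0.71^10 = 0.1806855
  k=3: C(12,3)·0.29^3·0.71^9 = 0.2460038
Total = 0.5071199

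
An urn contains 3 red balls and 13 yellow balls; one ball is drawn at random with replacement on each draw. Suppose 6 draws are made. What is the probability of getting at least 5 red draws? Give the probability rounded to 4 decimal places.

0.0012

X ~ Binomial(6, 0.1875); P(X ≥ 5) = Σ C(6,k) p^k (1−p)^(6−k) over k:
  k=5: C(6,5)·0.1875^5·0.8125^1 = 0.001130
  k=6: C(6,6)·0.1875^6·0.8125^0 = 0.000043
Total = 0.001173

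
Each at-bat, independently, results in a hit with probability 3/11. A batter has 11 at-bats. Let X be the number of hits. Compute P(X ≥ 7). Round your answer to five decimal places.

X ~ Binomial(11, 0.272727); P(X ≥ 7) = Σ C(11,k) p^k (1−p)^(11−k) over k:
  k=7: C(11,7)·0.272727^7·0.727273^4 = 0.0103610
  k=8: C(11,8)·0.272727^8·0.727273^3 = 0.0019427
  k=9: C(11,9)·0.272727^9·0.727273^2 = 0.0002428
  k=10: C(11,10)·0.272727^10·0.727273^1 = 0.0000182
  k=11: C(11,11)·0.272727^11·0.727273^0 = 0.0000006
Total = 0.0125654

0.01257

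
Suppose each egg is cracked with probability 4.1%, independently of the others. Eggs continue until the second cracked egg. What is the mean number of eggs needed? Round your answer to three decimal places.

48.780

Y = total eggs until the second success; negative binomial with r=2, p=0.041.
E[Y] = r / p = 2 / 0.041 = 48.78049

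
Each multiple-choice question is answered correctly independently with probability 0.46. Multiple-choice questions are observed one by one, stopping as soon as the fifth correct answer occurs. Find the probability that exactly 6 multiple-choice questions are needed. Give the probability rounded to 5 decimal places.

0.05561

Y = trial on which the fifth success occurs; negative binomial, r=5, p=0.46.
P(Y=6) = C(5,4) · p^5 · (1−p)^1
= 5 · 0.020596 · 0.54 = 0.0556100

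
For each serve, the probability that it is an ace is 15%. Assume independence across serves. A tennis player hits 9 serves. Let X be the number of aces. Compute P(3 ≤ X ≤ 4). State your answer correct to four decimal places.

0.1352

X ~ Binomial(9, 0.15); P(3 ≤ X ≤ 4) = Σ C(9,k) p^k (1−p)^(9−k) over k:
  k=3: C(9,3)·0.15^3·0.85^6 = 0.106922
  k=4: C(9,4)·0.15^4·0.85^5 = 0.028303
Total = 0.135225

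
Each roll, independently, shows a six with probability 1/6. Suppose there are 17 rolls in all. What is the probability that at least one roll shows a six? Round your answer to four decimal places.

P(at least one) = 1 − P(none) = 1 − (1 − 0.166667)^17
= 1 − 0.045073 = 0.954927

0.9549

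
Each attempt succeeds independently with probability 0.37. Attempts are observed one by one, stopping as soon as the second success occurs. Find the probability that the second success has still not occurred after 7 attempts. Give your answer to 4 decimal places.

0.2013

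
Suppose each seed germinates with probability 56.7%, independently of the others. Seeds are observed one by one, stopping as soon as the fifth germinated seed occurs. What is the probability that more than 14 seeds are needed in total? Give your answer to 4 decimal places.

Needing more than 14 seeds ⇔ fewer than 5 successes in the first 14. With X ~ Binomial(14, 0.567), P(Y > 14) = P(X ≤ 4).
  k=0: C(14,0)·0.567^0·0.433^14 = 0.000008
  k=1: C(14,1)·0.567^1·0.433^13 = 0.000149
  k=2: C(14,2)·0.567^2·0.433^12 = 0.001271
  k=3: C(14,3)·0.567^3·0.433^11 = 0.006656
  k=4: C(14,4)·0.567^4·0.433^10 = 0.023969
P(X ≤ 4) = 0.032053

0.0321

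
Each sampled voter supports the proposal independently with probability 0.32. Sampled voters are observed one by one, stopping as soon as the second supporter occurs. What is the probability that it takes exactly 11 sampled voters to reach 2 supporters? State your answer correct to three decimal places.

0.032

Y = trial on which the second success occurs; negative binomial, r=2, p=0.32.
P(Y=11) = C(10,1) · p^2 · (1−p)^9
= 10 · 0.1024 · 0.031087 = 0.03183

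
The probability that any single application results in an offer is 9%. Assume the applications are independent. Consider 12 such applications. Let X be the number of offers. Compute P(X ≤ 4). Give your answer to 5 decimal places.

X ~ Binomial(12, 0.09); P(X ≤ 4) = Σ C(12,k) p^k (1−p)^(12−k) over k:
  k=0: C(12,0)·0.09^0·0.91^12 = 0.3224755
  k=1: C(12,1)·0.09^1·0.91^11 = 0.3827182
  k=2: C(12,2)·0.09^2·0.91^10 = 0.2081819
  k=3: C(12,3)·0.09^3·0.91^9 = 0.0686314
  k=4: C(12,4)·0.09^4·0.91^8 = 0.0152724
Total = 0.9972793

0.99728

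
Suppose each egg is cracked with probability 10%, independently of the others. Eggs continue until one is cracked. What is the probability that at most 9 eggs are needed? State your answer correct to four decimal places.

0.6126

Y = number of eggs to the first success; geometric, p = 0.10.
P(Y ≤ 9) = 1 − (1−p)^9 = 1 − 0.387420 = 0.612580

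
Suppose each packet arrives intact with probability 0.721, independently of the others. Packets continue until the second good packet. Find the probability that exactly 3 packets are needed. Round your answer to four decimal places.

0.2901

Y = trial on which the second success occurs; negative binomial, r=2, p=0.721.
P(Y=3) = C(2,1) · p^2 · (1−p)^1
= 2 · 0.51984 · 0.279 = 0.290071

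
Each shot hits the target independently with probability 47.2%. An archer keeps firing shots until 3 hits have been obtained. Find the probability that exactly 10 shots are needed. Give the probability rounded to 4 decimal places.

0.0433

Y = trial on which the third success occurs; negative binomial, r=3, p=0.472.
P(Y=10) = C(9,2) · p^3 · (1−p)^7
= 36 · 0.10515 · 0.01144 = 0.043308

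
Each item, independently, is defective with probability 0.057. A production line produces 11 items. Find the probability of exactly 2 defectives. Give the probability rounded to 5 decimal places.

0.10537

X ~ Binomial(n=11, p=0.057).
P(X=2) = C(11,2) · p^2 · (1−p)^9
= 55 · 0.003249 · 0.58966 = 0.1053702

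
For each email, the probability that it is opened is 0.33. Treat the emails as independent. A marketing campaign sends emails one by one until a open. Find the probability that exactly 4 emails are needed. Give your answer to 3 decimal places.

Geometric (trials to first success), p = 0.33.
P(Y = 4) = (1−p)^3 · p = 0.30076 · 0.33 = 0.09925

0.099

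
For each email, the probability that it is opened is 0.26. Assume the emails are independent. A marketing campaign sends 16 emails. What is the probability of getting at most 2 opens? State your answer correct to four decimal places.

0.1733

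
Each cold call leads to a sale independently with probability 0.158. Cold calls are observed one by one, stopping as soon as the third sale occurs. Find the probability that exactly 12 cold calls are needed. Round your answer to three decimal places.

Y = trial on which the third success occurs; negative binomial, r=3, p=0.158.
P(Y=12) = C(11,2) · p^3 · (1−p)^9
= 55 · 0.0039443 · 0.21272 = 0.04615

0.046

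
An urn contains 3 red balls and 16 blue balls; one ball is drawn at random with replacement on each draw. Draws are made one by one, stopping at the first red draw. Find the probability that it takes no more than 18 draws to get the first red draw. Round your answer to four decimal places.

Y = number of draws to the first success; geometric, p = 0.157895.
P(Y ≤ 18) = 1 − (1−p)^18 = 1 − 0.045352 = 0.954648

0.9546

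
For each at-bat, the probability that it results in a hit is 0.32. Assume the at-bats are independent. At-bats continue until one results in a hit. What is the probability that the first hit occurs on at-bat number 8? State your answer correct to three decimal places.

Geometric (trials to first success), p = 0.32.
P(Y = 8) = (1−p)^7 · p = 0.06723 · 0.32 = 0.02151

0.022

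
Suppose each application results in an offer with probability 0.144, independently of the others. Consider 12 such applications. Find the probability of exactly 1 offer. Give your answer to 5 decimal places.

0.31243

X ~ Binomial(n=12, p=0.144).
P(X=1) = C(12,1) · p^1 · (1−p)^11
= 12 · 0.144 · 0.18081 = 0.3124317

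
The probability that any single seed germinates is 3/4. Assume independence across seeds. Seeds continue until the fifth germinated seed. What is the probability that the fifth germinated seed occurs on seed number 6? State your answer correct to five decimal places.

0.29663

Y = trial on which the fifth success occurs; negative binomial, r=5, p=0.75.
P(Y=6) = C(5,4) · p^5 · (1−p)^1
= 5 · 0.2373 · 0.25 = 0.2966309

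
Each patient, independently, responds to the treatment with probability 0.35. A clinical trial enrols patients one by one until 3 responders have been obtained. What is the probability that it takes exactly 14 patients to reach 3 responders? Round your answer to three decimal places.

Y = trial on which the third success occurs; negative binomial, r=3, p=0.35.
P(Y=14) = C(13,2) · p^3 · (1−p)^11
= 78 · 0.042875 · 0.0087508 = 0.02926

0.029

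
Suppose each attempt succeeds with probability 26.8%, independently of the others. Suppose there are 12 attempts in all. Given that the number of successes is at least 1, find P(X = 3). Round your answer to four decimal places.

0.2617

X ~ Binomial(12, 0.268). Want P(X=3 | X≥1) = P(X=3) / P(X≥1).
P(X=3) = C(12,3)·0.268^3·0.732^9 = 0.255521
P(X≥1) = 1 − 0.023666 = 0.976334
Ratio = 0.255521 / 0.976334 = 0.261715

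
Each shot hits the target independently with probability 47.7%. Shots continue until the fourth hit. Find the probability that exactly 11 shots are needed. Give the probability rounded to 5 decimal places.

0.06649

Y = trial on which the fourth success occurs; negative binomial, r=4, p=0.477.
P(Y=11) = C(10,3) · p^4 · (1−p)^7
= 120 · 0.051769 · 0.010703 = 0.0664916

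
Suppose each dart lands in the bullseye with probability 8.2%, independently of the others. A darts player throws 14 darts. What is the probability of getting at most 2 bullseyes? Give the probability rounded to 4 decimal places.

0.8985

X ~ Binomial(14, 0.082); P(X ≤ 2) = Σ C(14,k) p^k (1−p)^(14−k) over k:
  k=0: C(14,0)·0.082^0·0.918^14 = 0.301854
  k=1: C(14,1)·0.082^1·0.918^13 = 0.377482
  k=2: C(14,2)·0.082^2·0.918^12 = 0.219170
Total = 0.898507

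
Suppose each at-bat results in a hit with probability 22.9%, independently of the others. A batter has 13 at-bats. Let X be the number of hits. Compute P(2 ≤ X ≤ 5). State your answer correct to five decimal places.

0.77950

X ~ Binomial(13, 0.229); P(2 ≤ X ≤ 5) = Σ C(13,k) p^k (1−p)^(13−k) over k:
  k=2: C(13,2)·0.229^2·0.771^11 = 0.2340797
  k=3: C(13,3)·0.229^3·0.771^10 = 0.2549272
  k=4: C(13,4)·0.229^4·0.771^9 = 0.1892942
  k=5: C(13,5)·0.229^5·0.771^8 = 0.1012024
Total = 0.7795036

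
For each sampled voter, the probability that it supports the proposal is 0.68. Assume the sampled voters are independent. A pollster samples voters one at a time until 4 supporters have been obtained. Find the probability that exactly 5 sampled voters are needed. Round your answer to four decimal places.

Y = trial on which the fourth success occurs; negative binomial, r=4, p=0.68.
P(Y=5) = C(4,3) · p^4 · (1−p)^1
= 4 · 0.21381 · 0.32 = 0.273682

0.2737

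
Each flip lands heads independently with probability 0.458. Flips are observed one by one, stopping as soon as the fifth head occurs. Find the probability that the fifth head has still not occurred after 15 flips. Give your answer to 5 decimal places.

0.10838

Needing more than 15 flips ⇔ fewer than 5 successes in the first 15. With X ~ Binomial(15, 0.458), P(Y > 15) = P(X ≤ 4).
  k=0: C(15,0)·0.458^0·0.542^15 = 0.0001023
  k=1: C(15,1)·0.458^1·0.542^14 = 0.0012970
  k=2: C(15,2)·0.458^2·0.542^13 = 0.0076720
  k=3: C(15,3)·0.458^3·0.542^12 = 0.0280931
  k=4: C(15,4)·0.458^4·0.542^11 = 0.0712175
P(X ≤ 4) = 0.1083820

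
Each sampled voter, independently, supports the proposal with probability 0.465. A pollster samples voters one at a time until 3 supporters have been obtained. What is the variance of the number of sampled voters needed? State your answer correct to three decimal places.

7.423

Y = total sampled voters until the third success; negative binomial with r=3, p=0.465.
Var(Y) = r(1−p)/p² = 3·0.535 / 0.465² = 7.42282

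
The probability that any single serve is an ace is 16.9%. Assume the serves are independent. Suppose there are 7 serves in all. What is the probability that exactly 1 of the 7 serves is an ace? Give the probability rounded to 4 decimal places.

0.3896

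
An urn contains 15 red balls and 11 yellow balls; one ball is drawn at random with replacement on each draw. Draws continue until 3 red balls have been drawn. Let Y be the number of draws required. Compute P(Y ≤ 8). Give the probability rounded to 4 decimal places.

0.9343

Finishing within 8 draws ⇔ at least 3 successes in the first 8. With X ~ Binomial(8, 0.576923), P(Y ≤ 8) = 1 − P(X ≤ 2).
  k=0: C(8,0)·0.576923^0·0.423077^8 = 0.001026
  k=1: C(8,1)·0.576923^1·0.423077^7 = 0.011198
  k=2: C(8,2)·0.576923^2·0.423077^6 = 0.053445
1 − 0.065670 = 0.934330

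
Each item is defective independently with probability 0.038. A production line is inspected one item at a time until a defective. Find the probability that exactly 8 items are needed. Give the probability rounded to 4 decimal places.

Geometric (trials to first success), p = 0.038.
P(Y = 8) = (1−p)^7 · p = 0.76247 · 0.038 = 0.028974

0.0290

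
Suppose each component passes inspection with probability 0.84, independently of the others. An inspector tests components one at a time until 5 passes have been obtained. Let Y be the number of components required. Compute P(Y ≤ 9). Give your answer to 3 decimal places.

Finishing within 9 components ⇔ at least 5 successes in the first 9. With X ~ Binomial(9, 0.84), P(Y ≤ 9) = 1 − P(X ≤ 4).
  k=0: C(9,0)·0.84^0·0.16^9 = 0.00000
  k=1: C(9,1)·0.84^1·0.16^8 = 0.00000
  k=2: C(9,2)·0.84^2·0.16^7 = 0.00007
  k=3: C(9,3)·0.84^3·0.16^6 = 0.00084
  k=4: C(9,4)·0.84^4·0.16^5 = 0.00658
1 − 0.00748 = 0.99252

0.993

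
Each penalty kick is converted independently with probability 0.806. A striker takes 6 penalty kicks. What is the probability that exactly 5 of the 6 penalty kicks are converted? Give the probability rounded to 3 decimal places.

0.396

X ~ Binomial(n=6, p=0.806).
P(X=5) = C(6,5) · p^5 · (1−p)^1
= 6 · 0.34015 · 0.194 = 0.39594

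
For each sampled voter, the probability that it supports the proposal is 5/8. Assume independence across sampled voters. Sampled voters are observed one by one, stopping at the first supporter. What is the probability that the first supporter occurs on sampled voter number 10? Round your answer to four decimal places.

0.0001

Geometric (trials to first success), p = 0.625.
P(Y = 10) = (1−p)^9 · p = 0.00014665 · 0.625 = 0.000092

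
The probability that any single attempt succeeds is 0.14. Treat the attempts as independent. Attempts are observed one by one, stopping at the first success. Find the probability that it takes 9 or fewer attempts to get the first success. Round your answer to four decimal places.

Y = number of attempts to the first success; geometric, p = 0.14.
P(Y ≤ 9) = 1 − (1−p)^9 = 1 − 0.257327 = 0.742673

0.7427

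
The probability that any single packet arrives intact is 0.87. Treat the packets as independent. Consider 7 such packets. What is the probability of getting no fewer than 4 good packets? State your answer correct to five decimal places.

X ~ Binomial(7, 0.87); P(X ≥ 4) = Σ C(7,k) p^k (1−p)^(7−k) over k:
  k=4: C(7,4)·0.87^4·0.13^3 = 0.0440530
  k=5: C(7,5)·0.87^5·0.13^2 = 0.1768896
  k=6: C(7,6)·0.87^6·0.13^1 = 0.3945998
  k=7: C(7,7)·0.87^7·0.13^0 = 0.3772548
Total = 0.9927972

0.99280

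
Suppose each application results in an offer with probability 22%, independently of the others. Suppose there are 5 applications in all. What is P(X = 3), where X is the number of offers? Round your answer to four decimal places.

0.0648

X ~ Binomial(n=5, p=0.22).
P(X=3) = C(5,3) · p^3 · (1−p)^2
= 10 · 0.010648 · 0.6084 = 0.064782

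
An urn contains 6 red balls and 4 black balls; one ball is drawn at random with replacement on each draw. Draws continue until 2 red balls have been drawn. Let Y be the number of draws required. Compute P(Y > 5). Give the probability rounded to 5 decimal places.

Needing more than 5 draws ⇔ fewer than 2 successes in the first 5. With X ~ Binomial(5, 0.60), P(Y > 5) = P(X ≤ 1).
  k=0: C(5,0)·0.60^0·0.40^5 = 0.0102400
  k=1: C(5,1)·0.60^1·0.40^4 = 0.0768000
P(X ≤ 1) = 0.0870400

0.08704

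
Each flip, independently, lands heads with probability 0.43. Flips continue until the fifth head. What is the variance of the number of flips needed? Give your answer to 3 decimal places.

15.414

Y = total flips until the fifth success; negative binomial with r=5, p=0.43.
Var(Y) = r(1−p)/p² = 5·0.57 / 0.43² = 15.41374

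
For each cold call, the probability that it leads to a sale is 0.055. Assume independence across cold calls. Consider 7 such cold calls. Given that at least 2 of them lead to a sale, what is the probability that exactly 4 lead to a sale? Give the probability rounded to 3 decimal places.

0.005

X ~ Binomial(7, 0.055). Want P(X=4 | X≥2) = P(X=4) / P(X≥2).
P(X=4) = C(7,4)·0.055^4·0.945^3 = 0.00027
P(X≥2) = 1 − 0.67301 − 0.27419 = 0.05280
Ratio = 0.00027 / 0.05280 = 0.00512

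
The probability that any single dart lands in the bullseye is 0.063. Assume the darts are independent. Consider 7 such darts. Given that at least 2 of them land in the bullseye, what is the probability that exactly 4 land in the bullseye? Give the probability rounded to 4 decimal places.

X ~ Binomial(7, 0.063). Want P(X=4 | X≥2) = P(X=4) / P(X≥2).
P(X=4) = C(7,4)·0.063^4·0.937^3 = 0.000454
P(X≥2) = 1 − 0.634128 − 0.298453 = 0.067419
Ratio = 0.000454 / 0.067419 = 0.006728

0.0067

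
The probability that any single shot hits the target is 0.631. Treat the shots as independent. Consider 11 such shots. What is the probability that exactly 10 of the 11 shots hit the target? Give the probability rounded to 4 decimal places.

X ~ Binomial(n=11, p=0.631).
P(X=10) = C(11,10) · p^10 · (1−p)^1
= 11 · 0.010007 · 0.369 = 0.040617

0.0406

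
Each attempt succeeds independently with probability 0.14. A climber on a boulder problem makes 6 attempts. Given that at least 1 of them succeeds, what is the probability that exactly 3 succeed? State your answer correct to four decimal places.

X ~ Binomial(6, 0.14). Want P(X=3 | X≥1) = P(X=3) / P(X≥1).
P(X=3) = C(6,3)·0.14^3·0.86^3 = 0.034907
P(X≥1) = 1 − 0.404567 = 0.595433
Ratio = 0.034907 / 0.595433 = 0.058624

0.0586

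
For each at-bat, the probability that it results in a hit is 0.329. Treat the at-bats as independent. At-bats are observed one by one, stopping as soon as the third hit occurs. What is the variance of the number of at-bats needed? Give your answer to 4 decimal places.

Y = total at-bats until the third success; negative binomial with r=3, p=0.329.
Var(Y) = r(1−p)/p² = 3·0.671 / 0.329² = 18.597389

18.5974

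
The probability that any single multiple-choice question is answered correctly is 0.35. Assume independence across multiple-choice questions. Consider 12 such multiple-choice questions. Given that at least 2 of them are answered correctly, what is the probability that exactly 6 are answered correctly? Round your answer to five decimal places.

0.13378

X ~ Binomial(12, 0.35). Want P(X=6 | X≥2) = P(X=6) / P(X≥2).
P(X=6) = C(12,6)·0.35^6·0.65^6 = 0.1281033
P(X≥2) = 1 − 0.0056880 − 0.0367533 = 0.9575587
Ratio = 0.1281033 / 0.9575587 = 0.1337812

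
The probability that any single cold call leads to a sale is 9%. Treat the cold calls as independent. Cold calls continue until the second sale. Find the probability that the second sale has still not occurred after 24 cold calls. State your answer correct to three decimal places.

0.351

Needing more than 24 cold calls ⇔ fewer than 2 successes in the first 24. With X ~ Binomial(24, 0.09), P(Y > 24) = P(X ≤ 1).
  k=0: C(24,0)·0.09^0·0.91^24 = 0.10399
  k=1: C(24,1)·0.09^1·0.91^23 = 0.24683
P(X ≤ 1) = 0.35082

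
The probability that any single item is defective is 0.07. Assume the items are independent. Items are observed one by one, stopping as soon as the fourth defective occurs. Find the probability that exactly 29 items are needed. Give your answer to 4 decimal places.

0.0128

Y = trial on which the fourth success occurs; negative binomial, r=4, p=0.07.
P(Y=29) = C(28,3) · p^4 · (1−p)^25
= 3276 · 2.401e-05 · 0.16296 = 0.012818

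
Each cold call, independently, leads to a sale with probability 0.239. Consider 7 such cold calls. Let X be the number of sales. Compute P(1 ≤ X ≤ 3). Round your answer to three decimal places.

0.791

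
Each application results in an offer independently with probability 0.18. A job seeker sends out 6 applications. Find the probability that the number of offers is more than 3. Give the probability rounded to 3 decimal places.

X ~ Binomial(6, 0.18); P(X ≥ 4) = Σ C(6,k) p^k (1−p)^(6−k) over k:
  k=4: C(6,4)·0.18^4·0.82^2 = 0.01059
  k=5: C(6,5)·0.18^5·0.82^1 = 0.00093
  k=6: C(6,6)·0.18^6·0.82^0 = 0.00003
Total = 0.01155

0.012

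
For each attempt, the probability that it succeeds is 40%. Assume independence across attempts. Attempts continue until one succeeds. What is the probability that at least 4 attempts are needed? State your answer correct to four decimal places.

0.2160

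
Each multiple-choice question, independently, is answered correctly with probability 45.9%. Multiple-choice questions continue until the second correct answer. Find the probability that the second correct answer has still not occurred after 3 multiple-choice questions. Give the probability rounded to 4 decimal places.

Needing more than 3 multiple-choice questions ⇔ fewer than 2 successes in the first 3. With X ~ Binomial(3, 0.459), P(Y > 3) = P(X ≤ 1).
  k=0: C(3,0)·0.459^0·0.541^3 = 0.158340
  k=1: C(3,1)·0.459^1·0.541^2 = 0.403022
P(X ≤ 1) = 0.561362

0.5614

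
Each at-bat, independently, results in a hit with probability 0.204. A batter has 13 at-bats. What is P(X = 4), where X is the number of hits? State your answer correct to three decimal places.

X ~ Binomial(n=13, p=0.204).
P(X=4) = C(13,4) · p^4 · (1−p)^9
= 715 · 0.0017319 · 0.1283 = 0.15887

0.159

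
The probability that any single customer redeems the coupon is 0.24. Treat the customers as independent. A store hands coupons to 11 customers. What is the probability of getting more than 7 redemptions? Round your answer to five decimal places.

0.00089

X ~ Binomial(11, 0.24); P(X ≥ 8) = Σ C(11,k) p^k (1−p)^(11−k) over k:
  k=8: C(11,8)·0.24^8·0.76^3 = 0.0007973
  k=9: C(11,9)·0.24^9·0.76^2 = 0.0000839
  k=10: C(11,10)·0.24^10·0.76^1 = 0.0000053
  k=11: C(11,11)·0.24^11·0.76^0 = 0.0000002
Total = 0.0008867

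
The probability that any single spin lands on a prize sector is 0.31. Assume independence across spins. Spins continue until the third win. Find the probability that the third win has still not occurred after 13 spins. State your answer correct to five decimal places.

Needing more than 13 spins ⇔ fewer than 3 successes in the first 13. With X ~ Binomial(13, 0.31), P(Y > 13) = P(X ≤ 2).
  k=0: C(13,0)·0.31^0·0.69^13 = 0.0080360
  k=1: C(13,1)·0.31^1·0.69^12 = 0.0469347
  k=2: C(13,2)·0.31^2·0.69^11 = 0.1265197
P(X ≤ 2) = 0.1814903

0.18149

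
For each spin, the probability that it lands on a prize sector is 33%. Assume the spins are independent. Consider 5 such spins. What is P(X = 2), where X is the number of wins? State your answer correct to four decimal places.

0.3275

X ~ Binomial(n=5, p=0.33).
P(X=2) = C(5,2) · p^2 · (1−p)^3
= 10 · 0.1089 · 0.30076 = 0.327531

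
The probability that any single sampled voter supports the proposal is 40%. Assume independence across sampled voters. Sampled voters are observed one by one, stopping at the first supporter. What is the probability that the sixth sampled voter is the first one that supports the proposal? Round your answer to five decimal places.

0.03110

Geometric (trials to first success), p = 0.40.
P(Y = 6) = (1−p)^5 · p = 0.07776 · 0.40 = 0.0311040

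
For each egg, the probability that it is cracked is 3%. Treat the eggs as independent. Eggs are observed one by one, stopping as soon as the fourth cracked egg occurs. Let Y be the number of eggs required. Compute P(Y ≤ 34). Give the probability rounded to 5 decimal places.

0.01833

Finishing within 34 eggs ⇔ at least 4 successes in the first 34. With X ~ Binomial(34, 0.03), P(Y ≤ 34) = 1 − P(X ≤ 3).
  k=0: C(34,0)·0.03^0·0.97^34 = 0.3550087
  k=1: C(34,1)·0.03^1·0.97^33 = 0.3733081
  k=2: C(34,2)·0.03^2·0.97^32 = 0.1905026
  k=3: C(34,3)·0.03^3·0.97^31 = 0.0628462
1 − 0.9816656 = 0.0183344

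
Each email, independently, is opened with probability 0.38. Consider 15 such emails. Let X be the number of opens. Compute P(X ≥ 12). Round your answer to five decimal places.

X ~ Binomial(15, 0.38); P(X ≥ 12) = Σ C(15,k) p^k (1−p)^(15−k) over k:
  k=12: C(15,12)·0.38^12·0.62^3 = 0.0009831
  k=13: C(15,13)·0.38^13·0.62^2 = 0.0001390
  k=14: C(15,14)·0.38^14·0.62^1 = 0.0000122
  k=15: C(15,15)·0.38^15·0.62^0 = 0.0000005
Total = 0.0011348

0.00113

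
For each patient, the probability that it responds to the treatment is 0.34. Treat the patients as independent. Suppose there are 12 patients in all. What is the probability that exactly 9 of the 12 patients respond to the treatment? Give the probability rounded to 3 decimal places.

0.004

X ~ Binomial(n=12, p=0.34).
P(X=9) = C(12,9) · p^9 · (1−p)^3
= 220 · 6.0717e-05 · 0.2875 = 0.00384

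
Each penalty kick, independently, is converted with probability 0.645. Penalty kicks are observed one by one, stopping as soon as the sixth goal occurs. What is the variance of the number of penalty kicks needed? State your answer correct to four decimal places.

5.1199

Y = total penalty kicks until the sixth success; negative binomial with r=6, p=0.645.
Var(Y) = r(1−p)/p² = 6·0.355 / 0.645² = 5.119885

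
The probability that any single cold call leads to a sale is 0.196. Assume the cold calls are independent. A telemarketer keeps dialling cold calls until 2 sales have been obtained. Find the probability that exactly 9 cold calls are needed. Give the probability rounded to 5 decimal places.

Y = trial on which the second success occurs; negative binomial, r=2, p=0.196.
P(Y=9) = C(8,1) · p^2 · (1−p)^7
= 8 · 0.038416 · 0.21717 = 0.0667413

0.06674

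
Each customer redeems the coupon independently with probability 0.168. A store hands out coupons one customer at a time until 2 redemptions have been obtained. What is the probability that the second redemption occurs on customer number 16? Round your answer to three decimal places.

Y = trial on which the second success occurs; negative binomial, r=2, p=0.168.
P(Y=16) = C(15,1) · p^2 · (1−p)^14
= 15 · 0.028224 · 0.07616 = 0.03224

0.032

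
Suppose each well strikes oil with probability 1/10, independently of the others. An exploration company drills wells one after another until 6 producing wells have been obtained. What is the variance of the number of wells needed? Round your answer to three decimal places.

Y = total wells until the sixth success; negative binomial with r=6, p=0.10.
Var(Y) = r(1−p)/p² = 6·0.90 / 0.10² = 540.00000

540.000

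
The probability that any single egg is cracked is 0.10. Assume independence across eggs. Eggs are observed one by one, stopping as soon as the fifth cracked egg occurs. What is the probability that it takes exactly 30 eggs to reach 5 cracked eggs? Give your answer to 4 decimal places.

Y = trial on which the fifth success occurs; negative binomial, r=5, p=0.10.
P(Y=30) = C(29,4) · p^5 · (1−p)^25
= 23751 · 1e-05 · 0.07179 = 0.017051

0.0171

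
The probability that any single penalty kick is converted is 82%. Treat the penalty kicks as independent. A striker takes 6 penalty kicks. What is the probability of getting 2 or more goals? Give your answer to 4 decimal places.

0.9990

X ~ Binomial(6, 0.82); P(X ≥ 2) = Σ C(6,k) p^k (1−p)^(6−k) over k:
  k=2: C(6,2)·0.82^2·0.18^4 = 0.010588
  k=3: C(6,3)·0.82^3·0.18^3 = 0.064312
  k=4: C(6,4)·0.82^4·0.18^2 = 0.219731
  k=5: C(6,5)·0.82^5·0.18^1 = 0.400399
  k=6: C(6,6)·0.82^6·0.18^0 = 0.304007
Total = 0.999036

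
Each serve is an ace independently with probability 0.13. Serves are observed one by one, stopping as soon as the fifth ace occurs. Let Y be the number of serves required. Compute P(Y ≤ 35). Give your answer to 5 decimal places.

0.48455

Finishing within 35 serves ⇔ at least 5 successes in the first 35. With X ~ Binomial(35, 0.13), P(Y ≤ 35) = 1 − P(X ≤ 4).
  k=0: C(35,0)·0.13^0·0.87^35 = 0.0076414
  k=1: C(35,1)·0.13^1·0.87^34 = 0.0399637
  k=2: C(35,2)·0.13^2·0.87^33 = 0.1015171
  k=3: C(35,3)·0.13^3·0.87^32 = 0.1668614
  k=4: C(35,4)·0.13^4·0.87^31 = 0.1994665
1 − 0.5154500 = 0.4845500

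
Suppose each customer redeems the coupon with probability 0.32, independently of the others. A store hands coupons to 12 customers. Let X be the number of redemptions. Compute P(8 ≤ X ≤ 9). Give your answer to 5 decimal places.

X ~ Binomial(12, 0.32); P(8 ≤ X ≤ 9) = Σ C(12,k) p^k (1−p)^(12−k) over k:
  k=8: C(12,8)·0.32^8·0.68^4 = 0.0116370
  k=9: C(12,9)·0.32^9·0.68^3 = 0.0024339
Total = 0.0140709

0.01407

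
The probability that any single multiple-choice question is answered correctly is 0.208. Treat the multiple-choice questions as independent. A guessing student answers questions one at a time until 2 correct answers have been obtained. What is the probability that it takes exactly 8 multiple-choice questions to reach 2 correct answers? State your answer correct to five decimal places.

Y = trial on which the second success occurs; negative binomial, r=2, p=0.208.
P(Y=8) = C(7,1) · p^2 · (1−p)^6
= 7 · 0.043264 · 0.2468 = 0.0747439

0.07474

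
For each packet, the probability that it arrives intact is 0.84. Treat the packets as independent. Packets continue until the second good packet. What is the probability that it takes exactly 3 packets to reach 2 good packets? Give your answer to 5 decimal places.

Y = trial on which the second success occurs; negative binomial, r=2, p=0.84.
P(Y=3) = C(2,1) · p^2 · (1−p)^1
= 2 · 0.7056 · 0.16 = 0.2257920

0.22579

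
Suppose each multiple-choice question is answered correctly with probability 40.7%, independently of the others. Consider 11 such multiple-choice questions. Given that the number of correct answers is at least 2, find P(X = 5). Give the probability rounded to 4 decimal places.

X ~ Binomial(11, 0.407). Want P(X=5 | X≥2) = P(X=5) / P(X≥2).
P(X=5) = C(11,5)·0.407^5·0.593^6 = 0.224358
P(X≥2) = 1 − 0.003189 − 0.024073 = 0.972738
Ratio = 0.224358 / 0.972738 = 0.230646

0.2306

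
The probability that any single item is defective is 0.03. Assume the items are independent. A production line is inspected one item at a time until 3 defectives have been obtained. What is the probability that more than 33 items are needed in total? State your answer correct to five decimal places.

Needing more than 33 items ⇔ fewer than 3 successes in the first 33. With X ~ Binomial(33, 0.03), P(Y > 33) = P(X ≤ 2).
  k=0: C(33,0)·0.03^0·0.97^33 = 0.3659883
  k=1: C(33,1)·0.03^1·0.97^32 = 0.3735345
  k=2: C(33,2)·0.03^2·0.97^31 = 0.1848418
P(X ≤ 2) = 0.9243646

0.92436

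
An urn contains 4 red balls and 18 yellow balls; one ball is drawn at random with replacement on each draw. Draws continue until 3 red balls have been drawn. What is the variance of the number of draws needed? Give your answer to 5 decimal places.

74.25000

Y = total draws until the third success; negative binomial with r=3, p=0.181818.
Var(Y) = r(1−p)/p² = 3·0.818182 / 0.181818² = 74.2500000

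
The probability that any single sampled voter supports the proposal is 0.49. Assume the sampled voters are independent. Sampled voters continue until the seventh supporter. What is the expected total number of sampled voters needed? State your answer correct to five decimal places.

14.28571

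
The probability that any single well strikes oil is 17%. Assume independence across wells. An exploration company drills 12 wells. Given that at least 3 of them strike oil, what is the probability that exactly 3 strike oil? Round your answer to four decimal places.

X ~ Binomial(12, 0.17). Want P(X=3 | X≥3) = P(X=3) / P(X≥3).
P(X=3) = C(12,3)·0.17^3·0.83^9 = 0.202056
P(X≥3) = 1 − 0.106890 − 0.262718 − 0.295953 = 0.334439
Ratio = 0.202056 / 0.334439 = 0.604164

0.6042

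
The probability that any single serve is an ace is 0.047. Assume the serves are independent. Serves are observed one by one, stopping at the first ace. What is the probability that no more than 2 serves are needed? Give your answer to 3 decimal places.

Y = number of serves to the first success; geometric, p = 0.047.
P(Y ≤ 2) = 1 − (1−p)^2 = 1 − 0.90821 = 0.09179

0.092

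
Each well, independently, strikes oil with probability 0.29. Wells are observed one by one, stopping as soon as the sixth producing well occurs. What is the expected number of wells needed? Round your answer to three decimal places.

20.690

Y = total wells until the sixth success; negative binomial with r=6, p=0.29.
E[Y] = r / p = 6 / 0.29 = 20.68966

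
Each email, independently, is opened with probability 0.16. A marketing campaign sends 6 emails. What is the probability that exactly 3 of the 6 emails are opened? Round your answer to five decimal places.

0.04855

X ~ Binomial(n=6, p=0.16).
P(X=3) = C(6,3) · p^3 · (1−p)^3
= 20 · 0.004096 · 0.5927 = 0.0485543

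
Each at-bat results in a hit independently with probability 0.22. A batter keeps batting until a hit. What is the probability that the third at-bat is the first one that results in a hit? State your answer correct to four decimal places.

0.1338

Geometric (trials to first success), p = 0.22.
P(Y = 3) = (1−p)^2 · p = 0.6084 · 0.22 = 0.133848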